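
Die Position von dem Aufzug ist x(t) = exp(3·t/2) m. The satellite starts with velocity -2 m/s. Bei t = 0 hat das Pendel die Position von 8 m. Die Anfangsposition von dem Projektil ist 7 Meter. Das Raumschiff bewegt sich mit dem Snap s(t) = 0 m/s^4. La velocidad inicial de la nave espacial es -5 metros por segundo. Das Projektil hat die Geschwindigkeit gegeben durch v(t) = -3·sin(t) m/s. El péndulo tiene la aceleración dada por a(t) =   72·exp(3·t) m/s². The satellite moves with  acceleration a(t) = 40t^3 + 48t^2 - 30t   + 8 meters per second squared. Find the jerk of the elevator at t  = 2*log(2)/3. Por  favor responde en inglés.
Starting from position x(t) = exp(3·t/2), we take 3 derivatives. Differentiating position, we get velocity: v(t) = 3·exp(3·t/2)/2. The derivative of velocity gives acceleration: a(t) = 9·exp(3·t/2)/4. Differentiating acceleration, we get jerk: j(t) = 27·exp(3·t/2)/8. We have jerk j(t) = 27·exp(3·t/2)/8. Substituting t = 2*log(2)/3: j(2*log(2)/3) = 27/4.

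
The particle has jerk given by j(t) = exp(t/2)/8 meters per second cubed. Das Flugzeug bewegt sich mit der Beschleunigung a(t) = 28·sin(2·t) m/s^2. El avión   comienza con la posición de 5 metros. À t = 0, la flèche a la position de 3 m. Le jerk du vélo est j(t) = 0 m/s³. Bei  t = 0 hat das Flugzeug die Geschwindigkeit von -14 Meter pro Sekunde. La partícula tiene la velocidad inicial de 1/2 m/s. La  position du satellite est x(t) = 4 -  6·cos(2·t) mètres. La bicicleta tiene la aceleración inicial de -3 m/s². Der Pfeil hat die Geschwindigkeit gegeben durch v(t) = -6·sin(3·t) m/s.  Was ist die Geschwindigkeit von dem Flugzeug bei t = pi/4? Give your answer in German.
Ausgehend von der Beschleunigung a(t) = 28·sin(2·t), nehmen wir 1 Integral. Durch Integration von der Beschleunigung und Verwendung der Anfangsbedingung v(0) = -14, erhalten wir v(t) = -14·cos(2·t). Aus der Gleichung für die Geschwindigkeit v(t) = -14·cos(2·t), setzen wir t = pi/4 ein und erhalten v = 0.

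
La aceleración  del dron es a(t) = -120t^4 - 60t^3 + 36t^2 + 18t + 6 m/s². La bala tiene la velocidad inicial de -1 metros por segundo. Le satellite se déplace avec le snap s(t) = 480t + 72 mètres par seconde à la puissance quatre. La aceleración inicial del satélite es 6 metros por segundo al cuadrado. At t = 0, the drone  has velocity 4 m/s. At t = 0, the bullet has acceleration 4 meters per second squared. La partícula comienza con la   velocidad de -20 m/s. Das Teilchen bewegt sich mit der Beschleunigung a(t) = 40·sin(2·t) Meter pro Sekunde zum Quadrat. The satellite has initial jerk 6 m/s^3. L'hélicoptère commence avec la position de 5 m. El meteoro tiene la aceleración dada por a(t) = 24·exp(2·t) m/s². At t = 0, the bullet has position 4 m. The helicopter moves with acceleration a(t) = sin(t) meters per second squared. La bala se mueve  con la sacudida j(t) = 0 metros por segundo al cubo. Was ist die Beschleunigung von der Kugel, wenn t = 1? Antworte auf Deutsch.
Ausgehend von dem Ruck j(t) = 0, nehmen wir 1 Integral. Die Stammfunktion von dem Ruck, mit a(0) = 4, ergibt die Beschleunigung: a(t) = 4. Aus der Gleichung für die Beschleunigung a(t) = 4, setzen wir t = 1 ein und erhalten a = 4.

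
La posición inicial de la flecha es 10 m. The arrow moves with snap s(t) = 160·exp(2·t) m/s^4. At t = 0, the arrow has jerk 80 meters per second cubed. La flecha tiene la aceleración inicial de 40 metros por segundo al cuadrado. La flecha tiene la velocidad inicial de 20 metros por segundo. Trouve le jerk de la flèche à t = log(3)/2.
Pour résoudre ceci, nous devons prendre 1 primitive de notre équation du snap s(t) = 160·exp(2·t). En prenant ∫s(t)dt et en appliquant j(0) = 80, nous trouvons j(t) = 80·exp(2·t). En utilisant j(t) = 80·exp(2·t) et en substituant t = log(3)/2, nous trouvons j = 240.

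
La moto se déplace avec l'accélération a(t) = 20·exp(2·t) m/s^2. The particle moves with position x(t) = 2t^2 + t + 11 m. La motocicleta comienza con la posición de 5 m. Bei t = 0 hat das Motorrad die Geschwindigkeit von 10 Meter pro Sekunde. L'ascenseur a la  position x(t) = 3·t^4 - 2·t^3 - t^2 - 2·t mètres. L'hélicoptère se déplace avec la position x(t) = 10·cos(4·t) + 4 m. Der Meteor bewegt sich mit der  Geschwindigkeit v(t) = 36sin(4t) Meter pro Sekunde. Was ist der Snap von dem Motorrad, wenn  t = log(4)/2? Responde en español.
Debemos derivar nuestra ecuación de la aceleración a(t) = 20·exp(2·t) 2 veces. Tomando d/dt de a(t), encontramos j(t) = 40·exp(2·t). La derivada de la sacudida da el snap: s(t) = 80·exp(2·t). Tenemos el snap s(t) = 80·exp(2·t). Sustituyendo t = log(4)/2: s(log(4)/2) = 320.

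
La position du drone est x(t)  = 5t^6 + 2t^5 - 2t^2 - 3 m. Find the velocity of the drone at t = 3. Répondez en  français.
Nous devons dériver notre équation de la position x(t) = 5·t^6 + 2·t^5 - 2·t^2 - 3 1 fois. En dérivant la position, nous obtenons la vitesse: v(t) = 30·t^5 + 10·t^4 - 4·t. En utilisant v(t) = 30·t^5 + 10·t^4 - 4·t et en substituant t = 3, nous trouvons v = 8088.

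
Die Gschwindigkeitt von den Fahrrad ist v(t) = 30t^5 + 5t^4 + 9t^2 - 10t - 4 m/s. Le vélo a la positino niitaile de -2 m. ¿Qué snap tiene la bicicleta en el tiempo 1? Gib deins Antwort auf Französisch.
Nous devons dériver notre équation de la vitesse v(t) = 30·t^5 + 5·t^4 + 9·t^2 - 10·t - 4 3 fois. En prenant d/dt de v(t), nous trouvons a(t) = 150·t^4 + 20·t^3 + 18·t - 10. La dérivée de l'accélération donne le jerk: j(t) = 600·t^3 + 60·t^2 + 18. En prenant d/dt de j(t), nous trouvons s(t) = 1800·t^2 + 120·t. De l'équation du snap s(t) = 1800·t^2 + 120·t, nous substituons t = 1 pour obtenir s = 1920.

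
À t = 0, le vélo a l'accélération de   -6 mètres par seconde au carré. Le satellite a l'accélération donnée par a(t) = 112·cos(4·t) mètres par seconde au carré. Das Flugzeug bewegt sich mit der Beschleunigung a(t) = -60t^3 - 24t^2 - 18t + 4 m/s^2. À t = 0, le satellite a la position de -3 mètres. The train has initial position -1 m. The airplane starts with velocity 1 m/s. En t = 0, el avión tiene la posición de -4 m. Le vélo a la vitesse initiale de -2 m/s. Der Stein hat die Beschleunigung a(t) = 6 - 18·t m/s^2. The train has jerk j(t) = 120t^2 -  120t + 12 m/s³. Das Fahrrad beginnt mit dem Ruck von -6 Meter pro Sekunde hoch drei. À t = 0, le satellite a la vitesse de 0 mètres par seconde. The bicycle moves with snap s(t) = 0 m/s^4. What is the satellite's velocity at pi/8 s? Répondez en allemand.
Wir müssen das Integral unserer Gleichung für die Beschleunigung a(t) = 112·cos(4·t) 1-mal finden. Durch Integration von der Beschleunigung und Verwendung der Anfangsbedingung v(0) = 0, erhalten wir v(t) = 28·sin(4·t). Aus der Gleichung für die Geschwindigkeit v(t) = 28·sin(4·t), setzen wir t = pi/8 ein und erhalten v = 28.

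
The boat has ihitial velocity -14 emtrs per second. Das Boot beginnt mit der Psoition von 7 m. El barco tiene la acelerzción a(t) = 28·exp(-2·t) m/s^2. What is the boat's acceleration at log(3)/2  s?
We have acceleration a(t) = 28·exp(-2·t). Substituting t = log(3)/2: a(log(3)/2) = 28/3.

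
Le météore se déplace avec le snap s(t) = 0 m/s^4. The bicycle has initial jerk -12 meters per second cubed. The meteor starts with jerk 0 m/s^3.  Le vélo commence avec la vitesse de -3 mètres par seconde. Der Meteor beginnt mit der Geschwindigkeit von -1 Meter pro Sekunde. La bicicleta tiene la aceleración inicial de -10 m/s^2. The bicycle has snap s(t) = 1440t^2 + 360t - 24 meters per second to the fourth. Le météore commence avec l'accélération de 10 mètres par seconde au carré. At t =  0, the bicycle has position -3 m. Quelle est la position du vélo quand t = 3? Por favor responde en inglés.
We must find the antiderivative of our snap equation s(t) = 1440·t^2 + 360·t - 24 4 times. Taking ∫s(t)dt and applying j(0) = -12, we find j(t) = 480·t^3 + 180·t^2 - 24·t - 12. The antiderivative of jerk is acceleration. Using a(0) = -10, we get a(t) = 120·t^4 + 60·t^3 - 12·t^2 - 12·t - 10. Integrating acceleration and using the initial condition v(0) = -3, we get v(t) = 24·t^5 + 15·t^4 - 4·t^3 - 6·t^2 - 10·t - 3. The integral of velocity, with x(0) = -3, gives position: x(t) = 4·t^6 + 3·t^5 - t^4 - 2·t^3 - 5·t^2 - 3·t - 3. We have position x(t) = 4·t^6 + 3·t^5 - t^4 - 2·t^3 - 5·t^2 - 3·t - 3. Substituting t = 3: x(3) = 3453.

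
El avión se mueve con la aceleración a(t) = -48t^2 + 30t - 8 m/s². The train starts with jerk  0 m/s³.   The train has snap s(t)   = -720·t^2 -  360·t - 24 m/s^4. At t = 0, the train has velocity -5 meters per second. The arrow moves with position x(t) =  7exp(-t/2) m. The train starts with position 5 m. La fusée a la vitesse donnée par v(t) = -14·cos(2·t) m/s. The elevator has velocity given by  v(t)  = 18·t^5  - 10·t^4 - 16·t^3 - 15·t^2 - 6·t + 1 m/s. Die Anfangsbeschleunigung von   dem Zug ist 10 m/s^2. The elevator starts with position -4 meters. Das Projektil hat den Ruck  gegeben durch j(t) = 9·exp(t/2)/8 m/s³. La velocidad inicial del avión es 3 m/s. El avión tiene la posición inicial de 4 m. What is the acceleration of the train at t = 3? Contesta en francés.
En partant du snap s(t) = -720·t^2 - 360·t - 24, nous prenons 2 intégrales. En prenant ∫s(t)dt et en appliquant j(0) = 0, nous trouvons j(t) = 12·t·(-20·t^2 - 15·t - 2). L'intégrale du jerk, avec a(0) = 10, donne l'accélération: a(t) = -60·t^4 - 60·t^3 - 12·t^2 + 10. En utilisant a(t) = -60·t^4 - 60·t^3 - 12·t^2 + 10 et en substituant t = 3, nous trouvons a = -6578.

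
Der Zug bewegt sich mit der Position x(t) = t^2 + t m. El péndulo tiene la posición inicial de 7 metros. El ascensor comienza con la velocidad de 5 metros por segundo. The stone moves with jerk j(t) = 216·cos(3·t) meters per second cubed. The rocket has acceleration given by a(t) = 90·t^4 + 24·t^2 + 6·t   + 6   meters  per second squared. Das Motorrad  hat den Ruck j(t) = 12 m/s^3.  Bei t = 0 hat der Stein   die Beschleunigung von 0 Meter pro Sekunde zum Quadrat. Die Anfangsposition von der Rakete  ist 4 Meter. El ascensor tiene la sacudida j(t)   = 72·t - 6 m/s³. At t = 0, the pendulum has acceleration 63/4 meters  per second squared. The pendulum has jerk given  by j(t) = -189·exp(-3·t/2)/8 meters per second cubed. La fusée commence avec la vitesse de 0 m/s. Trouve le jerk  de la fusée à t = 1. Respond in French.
Pour résoudre ceci, nous devons prendre 1 dérivée de notre équation de l'accélération a(t) = 90·t^4 + 24·t^2 + 6·t + 6. En prenant d/dt de a(t), nous trouvons j(t) = 360·t^3 + 48·t + 6. De l'équation du jerk j(t) = 360·t^3 + 48·t + 6, nous substituons t = 1 pour obtenir j = 414.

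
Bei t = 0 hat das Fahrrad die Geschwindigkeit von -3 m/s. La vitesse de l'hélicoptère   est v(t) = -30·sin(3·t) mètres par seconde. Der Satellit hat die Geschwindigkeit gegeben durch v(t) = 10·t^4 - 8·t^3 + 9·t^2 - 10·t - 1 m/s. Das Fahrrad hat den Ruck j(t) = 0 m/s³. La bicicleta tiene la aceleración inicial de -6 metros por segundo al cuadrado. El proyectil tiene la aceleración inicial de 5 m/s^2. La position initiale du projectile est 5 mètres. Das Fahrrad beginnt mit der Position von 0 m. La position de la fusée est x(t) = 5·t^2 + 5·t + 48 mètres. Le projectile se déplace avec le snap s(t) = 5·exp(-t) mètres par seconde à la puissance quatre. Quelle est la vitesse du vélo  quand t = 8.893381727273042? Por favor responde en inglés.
We must find the antiderivative of our jerk equation j(t) = 0 2 times. Integrating jerk and using the initial condition a(0) = -6, we get a(t) = -6. The integral of acceleration, with v(0) = -3, gives velocity: v(t) = -6·t - 3. Using v(t) = -6·t - 3 and substituting t = 8.893381727273042, we find v = -56.3602903636382.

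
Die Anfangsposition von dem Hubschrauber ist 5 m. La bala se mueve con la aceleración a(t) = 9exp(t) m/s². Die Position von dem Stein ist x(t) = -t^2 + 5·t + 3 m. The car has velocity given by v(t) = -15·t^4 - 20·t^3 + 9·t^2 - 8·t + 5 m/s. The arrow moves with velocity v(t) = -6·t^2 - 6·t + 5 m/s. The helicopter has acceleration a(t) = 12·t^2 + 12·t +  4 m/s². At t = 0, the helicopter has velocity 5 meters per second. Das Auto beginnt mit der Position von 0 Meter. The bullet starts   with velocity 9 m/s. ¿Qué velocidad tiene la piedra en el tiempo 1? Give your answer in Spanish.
Para resolver esto, necesitamos tomar 1 derivada de nuestra ecuación de la posición x(t) = -t^2 + 5·t + 3. Tomando d/dt de x(t), encontramos v(t) = 5 - 2·t. De la ecuación de la velocidad v(t) = 5 - 2·t, sustituimos t = 1 para obtener v = 3.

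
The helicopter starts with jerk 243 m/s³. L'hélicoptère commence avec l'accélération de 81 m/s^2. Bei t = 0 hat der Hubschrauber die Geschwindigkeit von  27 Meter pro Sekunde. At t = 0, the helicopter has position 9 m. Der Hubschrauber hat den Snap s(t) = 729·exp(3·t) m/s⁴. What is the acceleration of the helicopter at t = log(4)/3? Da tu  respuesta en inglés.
We must find the antiderivative of our snap equation s(t) = 729·exp(3·t) 2 times. Finding the integral of s(t) and using j(0) = 243: j(t) = 243·exp(3·t). Integrating jerk and using the initial condition a(0) = 81, we get a(t) = 81·exp(3·t). Using a(t) = 81·exp(3·t) and substituting t = log(4)/3, we find a = 324.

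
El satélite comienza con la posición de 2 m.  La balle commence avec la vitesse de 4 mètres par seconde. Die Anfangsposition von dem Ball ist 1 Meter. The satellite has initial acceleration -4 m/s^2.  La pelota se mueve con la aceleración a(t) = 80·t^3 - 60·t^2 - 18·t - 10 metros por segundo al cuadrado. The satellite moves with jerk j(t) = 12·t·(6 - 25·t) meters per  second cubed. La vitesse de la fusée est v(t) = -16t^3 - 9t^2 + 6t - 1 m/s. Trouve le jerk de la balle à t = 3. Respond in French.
Pour résoudre ceci, nous devons prendre 1 dérivée de notre équation de l'accélération a(t) = 80·t^3 - 60·t^2 - 18·t - 10. En dérivant l'accélération, nous obtenons le jerk: j(t) = 240·t^2 - 120·t - 18. En utilisant j(t) = 240·t^2 - 120·t - 18 et en substituant t = 3, nous trouvons j = 1782.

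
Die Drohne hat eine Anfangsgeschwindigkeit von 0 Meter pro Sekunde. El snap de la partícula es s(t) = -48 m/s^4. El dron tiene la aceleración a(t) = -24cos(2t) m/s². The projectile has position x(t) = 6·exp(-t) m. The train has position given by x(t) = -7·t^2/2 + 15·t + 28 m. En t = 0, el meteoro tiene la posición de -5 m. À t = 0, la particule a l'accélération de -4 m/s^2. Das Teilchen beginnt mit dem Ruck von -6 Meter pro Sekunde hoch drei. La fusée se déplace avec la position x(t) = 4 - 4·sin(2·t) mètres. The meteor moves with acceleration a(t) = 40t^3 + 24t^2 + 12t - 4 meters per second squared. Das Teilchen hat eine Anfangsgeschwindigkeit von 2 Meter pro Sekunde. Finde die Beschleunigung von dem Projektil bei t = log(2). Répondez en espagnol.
Partiendo de la posición x(t) = 6·exp(-t), tomamos 2 derivadas. La derivada de la posición da la velocidad: v(t) = -6·exp(-t). Tomando d/dt de v(t), encontramos a(t) = 6·exp(-t). De la ecuación de la aceleración a(t) = 6·exp(-t), sustituimos t = log(2) para obtener a = 3.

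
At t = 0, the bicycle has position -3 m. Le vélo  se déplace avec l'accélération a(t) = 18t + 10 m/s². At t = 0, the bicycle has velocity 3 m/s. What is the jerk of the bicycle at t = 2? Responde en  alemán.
Wir müssen unsere Gleichung für die Beschleunigung a(t) = 18·t + 10 1-mal ableiten. Mit d/dt von a(t) finden wir j(t) = 18. Wir haben den Ruck j(t) = 18. Durch Einsetzen von t = 2: j(2) = 18.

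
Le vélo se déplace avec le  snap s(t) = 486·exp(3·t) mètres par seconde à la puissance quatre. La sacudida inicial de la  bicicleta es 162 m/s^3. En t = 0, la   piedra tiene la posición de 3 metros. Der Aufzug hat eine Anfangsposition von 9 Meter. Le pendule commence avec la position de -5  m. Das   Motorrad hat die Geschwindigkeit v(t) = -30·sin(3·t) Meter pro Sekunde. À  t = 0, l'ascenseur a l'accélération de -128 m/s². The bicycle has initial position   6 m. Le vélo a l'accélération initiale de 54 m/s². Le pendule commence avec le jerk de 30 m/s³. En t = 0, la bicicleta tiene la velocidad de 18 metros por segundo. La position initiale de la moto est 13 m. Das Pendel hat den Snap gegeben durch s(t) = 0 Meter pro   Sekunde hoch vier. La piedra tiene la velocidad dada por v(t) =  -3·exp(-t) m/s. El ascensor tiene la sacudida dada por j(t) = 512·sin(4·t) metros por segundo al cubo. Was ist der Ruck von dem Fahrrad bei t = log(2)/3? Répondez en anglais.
Starting from snap s(t) = 486·exp(3·t), we take 1 antiderivative. The integral of snap, with j(0) = 162, gives jerk: j(t) = 162·exp(3·t). From the given jerk equation j(t) = 162·exp(3·t), we substitute t = log(2)/3 to get j = 324.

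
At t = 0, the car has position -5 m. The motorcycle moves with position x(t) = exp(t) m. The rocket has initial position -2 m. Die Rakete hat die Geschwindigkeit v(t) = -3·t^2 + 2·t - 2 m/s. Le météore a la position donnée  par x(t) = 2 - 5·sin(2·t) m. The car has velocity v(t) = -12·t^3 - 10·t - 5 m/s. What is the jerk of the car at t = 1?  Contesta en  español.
Debemos derivar nuestra ecuación de la velocidad v(t) = -12·t^3 - 10·t - 5 2 veces. La derivada de la velocidad da la aceleración: a(t) = -36·t^2 - 10. Tomando d/dt de a(t), encontramos j(t) = -72·t. Tenemos la sacudida j(t) = -72·t. Sustituyendo t = 1: j(1) = -72.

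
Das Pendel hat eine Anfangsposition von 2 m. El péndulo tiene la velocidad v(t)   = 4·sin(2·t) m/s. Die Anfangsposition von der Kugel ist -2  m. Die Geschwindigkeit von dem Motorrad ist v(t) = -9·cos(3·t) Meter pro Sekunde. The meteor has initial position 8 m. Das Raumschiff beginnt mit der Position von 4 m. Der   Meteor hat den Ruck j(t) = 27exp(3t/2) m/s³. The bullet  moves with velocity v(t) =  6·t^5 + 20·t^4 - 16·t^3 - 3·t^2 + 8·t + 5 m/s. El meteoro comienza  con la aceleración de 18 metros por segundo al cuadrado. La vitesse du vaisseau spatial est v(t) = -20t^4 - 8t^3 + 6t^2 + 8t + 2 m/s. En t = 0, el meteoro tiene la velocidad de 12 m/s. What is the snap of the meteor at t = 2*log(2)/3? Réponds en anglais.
We must differentiate our jerk equation j(t) = 27·exp(3·t/2) 1 time. Differentiating jerk, we get snap: s(t) = 81·exp(3·t/2)/2. We have snap s(t) = 81·exp(3·t/2)/2. Substituting t = 2*log(2)/3: s(2*log(2)/3) = 81.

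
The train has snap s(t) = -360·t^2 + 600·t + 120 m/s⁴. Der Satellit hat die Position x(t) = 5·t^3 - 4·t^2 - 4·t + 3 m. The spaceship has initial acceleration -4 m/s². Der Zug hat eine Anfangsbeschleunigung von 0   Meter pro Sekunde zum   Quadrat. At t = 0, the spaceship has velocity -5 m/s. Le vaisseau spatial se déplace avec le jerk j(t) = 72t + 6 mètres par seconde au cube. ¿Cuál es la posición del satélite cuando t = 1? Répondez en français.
De l'équation de la position x(t) = 5·t^3 - 4·t^2 - 4·t + 3, nous substituons t = 1 pour obtenir x = 0.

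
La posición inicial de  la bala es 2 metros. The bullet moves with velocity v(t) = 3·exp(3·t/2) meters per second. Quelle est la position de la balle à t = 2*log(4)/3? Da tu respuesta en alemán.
Wir müssen unsere Gleichung für die Geschwindigkeit v(t) = 3·exp(3·t/2) 1-mal integrieren. Mit ∫v(t)dt und Anwendung von x(0) = 2, finden wir x(t) = 2·exp(3·t/2). Wir haben die Position x(t) = 2·exp(3·t/2). Durch Einsetzen von t = 2*log(4)/3: x(2*log(4)/3) = 8.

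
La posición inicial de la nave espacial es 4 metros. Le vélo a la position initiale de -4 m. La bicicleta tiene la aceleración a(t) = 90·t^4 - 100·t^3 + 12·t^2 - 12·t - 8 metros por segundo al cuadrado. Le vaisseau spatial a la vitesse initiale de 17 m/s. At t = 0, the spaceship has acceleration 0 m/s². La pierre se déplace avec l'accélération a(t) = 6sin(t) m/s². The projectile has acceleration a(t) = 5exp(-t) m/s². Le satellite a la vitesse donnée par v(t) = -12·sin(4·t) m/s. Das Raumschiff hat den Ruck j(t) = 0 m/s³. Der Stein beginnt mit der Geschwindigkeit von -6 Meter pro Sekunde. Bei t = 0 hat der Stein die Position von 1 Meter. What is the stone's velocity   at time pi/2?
We must find the integral of our acceleration equation a(t) = 6·sin(t) 1 time. Finding the antiderivative of a(t) and using v(0) = -6: v(t) = -6·cos(t). We have velocity v(t) = -6·cos(t). Substituting t = pi/2: v(pi/2) = 0.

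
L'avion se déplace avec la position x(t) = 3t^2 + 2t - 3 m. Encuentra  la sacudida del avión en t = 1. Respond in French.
Nous devons dériver notre équation de la position x(t) = 3·t^2 + 2·t - 3 3 fois. En prenant d/dt de x(t), nous trouvons v(t) = 6·t + 2. En dérivant la vitesse, nous obtenons l'accélération: a(t) = 6. En dérivant l'accélération, nous obtenons le jerk: j(t) = 0. En utilisant j(t) = 0 et en substituant t = 1, nous trouvons j = 0.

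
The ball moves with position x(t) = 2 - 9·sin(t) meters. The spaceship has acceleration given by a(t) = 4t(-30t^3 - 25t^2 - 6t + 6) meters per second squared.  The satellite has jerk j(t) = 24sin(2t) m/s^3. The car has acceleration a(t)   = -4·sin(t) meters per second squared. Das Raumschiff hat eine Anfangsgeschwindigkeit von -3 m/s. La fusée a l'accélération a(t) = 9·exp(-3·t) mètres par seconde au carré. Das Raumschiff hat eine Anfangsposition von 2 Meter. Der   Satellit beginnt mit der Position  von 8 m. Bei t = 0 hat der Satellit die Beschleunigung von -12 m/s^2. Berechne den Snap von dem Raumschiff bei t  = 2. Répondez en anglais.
Starting from acceleration a(t) = 4·t·(-30·t^3 - 25·t^2 - 6·t + 6), we take 2 derivatives. Taking d/dt of a(t), we find j(t) = -120·t^3 - 100·t^2 + 4·t·(-90·t^2 - 50·t - 6) - 24·t + 24. Differentiating jerk, we get snap: s(t) = -720·t^2 + 4·t·(-180·t - 50) - 400·t - 48. From the given snap equation s(t) = -720·t^2 + 4·t·(-180·t - 50) - 400·t - 48, we substitute t = 2 to get s = -7008.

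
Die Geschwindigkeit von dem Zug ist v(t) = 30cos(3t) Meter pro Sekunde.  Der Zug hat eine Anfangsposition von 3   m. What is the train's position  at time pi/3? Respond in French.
En partant de la vitesse v(t) = 30·cos(3·t), nous prenons 1 intégrale. La primitive de la vitesse, avec x(0) = 3, donne la position: x(t) = 10·sin(3·t) + 3. De l'équation de la position x(t) = 10·sin(3·t) + 3, nous substituons t = pi/3 pour obtenir x = 3.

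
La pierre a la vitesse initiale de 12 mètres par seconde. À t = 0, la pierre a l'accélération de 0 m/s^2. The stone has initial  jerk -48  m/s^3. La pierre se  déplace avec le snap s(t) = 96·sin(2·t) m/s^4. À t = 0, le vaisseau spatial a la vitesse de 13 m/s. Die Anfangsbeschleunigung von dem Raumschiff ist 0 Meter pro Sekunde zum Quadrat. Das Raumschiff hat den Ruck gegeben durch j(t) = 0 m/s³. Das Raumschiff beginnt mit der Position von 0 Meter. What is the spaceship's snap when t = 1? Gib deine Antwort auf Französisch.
En partant du jerk j(t) = 0, nous prenons 1 dérivée. En dérivant le jerk, nous obtenons le snap: s(t) = 0. Nous avons le snap s(t) = 0. En substituant t = 1: s(1) = 0.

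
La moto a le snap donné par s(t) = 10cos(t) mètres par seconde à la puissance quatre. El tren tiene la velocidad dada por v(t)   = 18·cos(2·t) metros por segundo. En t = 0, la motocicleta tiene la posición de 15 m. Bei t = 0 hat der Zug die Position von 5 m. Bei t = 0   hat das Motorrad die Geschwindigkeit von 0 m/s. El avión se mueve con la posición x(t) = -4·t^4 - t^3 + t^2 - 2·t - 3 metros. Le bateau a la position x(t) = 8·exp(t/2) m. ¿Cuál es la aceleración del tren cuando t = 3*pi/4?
Partiendo de la velocidad v(t) = 18·cos(2·t), tomamos 1 derivada. La derivada de la velocidad da la aceleración: a(t) = -36·sin(2·t). De la ecuación de la aceleración a(t) = -36·sin(2·t), sustituimos t = 3*pi/4 para obtener a = 36.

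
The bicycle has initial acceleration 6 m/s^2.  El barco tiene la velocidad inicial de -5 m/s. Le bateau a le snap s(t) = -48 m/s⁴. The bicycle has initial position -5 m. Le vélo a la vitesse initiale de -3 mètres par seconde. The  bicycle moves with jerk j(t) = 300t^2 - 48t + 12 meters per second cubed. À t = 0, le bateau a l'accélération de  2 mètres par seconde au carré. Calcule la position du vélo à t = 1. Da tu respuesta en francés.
En partant du jerk j(t) = 300·t^2 - 48·t + 12, nous prenons 3 primitives. En prenant ∫j(t)dt et en appliquant a(0) = 6, nous trouvons a(t) = 100·t^3 - 24·t^2 + 12·t + 6. La primitive de l'accélération est la vitesse. En utilisant v(0) = -3, nous obtenons v(t) = 25·t^4 - 8·t^3 + 6·t^2 + 6·t - 3. L'intégrale de la vitesse est la position. En utilisant x(0) = -5, nous obtenons x(t) = 5·t^5 - 2·t^4 + 2·t^3 + 3·t^2 - 3·t - 5. De l'équation de la position x(t) = 5·t^5 - 2·t^4 + 2·t^3 + 3·t^2 - 3·t - 5, nous substituons t = 1 pour obtenir x = 0.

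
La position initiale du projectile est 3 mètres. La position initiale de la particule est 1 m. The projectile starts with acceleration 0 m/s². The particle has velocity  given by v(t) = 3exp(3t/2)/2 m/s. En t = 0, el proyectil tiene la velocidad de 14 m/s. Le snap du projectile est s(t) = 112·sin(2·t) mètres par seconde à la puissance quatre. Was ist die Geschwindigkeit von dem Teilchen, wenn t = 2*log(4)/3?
Wir haben die Geschwindigkeit v(t) = 3·exp(3·t/2)/2. Durch Einsetzen von t = 2*log(4)/3: v(2*log(4)/3) = 6.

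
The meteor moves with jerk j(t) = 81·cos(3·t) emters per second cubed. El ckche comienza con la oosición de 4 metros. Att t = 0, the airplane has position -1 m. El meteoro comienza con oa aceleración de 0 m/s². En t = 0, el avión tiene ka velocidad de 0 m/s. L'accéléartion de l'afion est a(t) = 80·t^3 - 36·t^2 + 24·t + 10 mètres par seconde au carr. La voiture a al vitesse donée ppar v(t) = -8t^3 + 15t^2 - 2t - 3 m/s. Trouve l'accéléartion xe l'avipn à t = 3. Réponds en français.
De l'équation de l'accélération a(t) = 80·t^3 - 36·t^2 + 24·t + 10, nous substituons t = 3 pour obtenir a = 1918.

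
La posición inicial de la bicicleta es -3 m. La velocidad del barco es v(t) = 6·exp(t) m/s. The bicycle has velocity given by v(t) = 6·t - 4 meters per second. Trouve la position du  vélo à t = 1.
Pour résoudre ceci, nous devons prendre 1 intégrale de notre équation de la vitesse v(t) = 6·t - 4. La primitive de la vitesse, avec x(0) = -3, donne la position: x(t) = 3·t^2 - 4·t - 3. En utilisant x(t) = 3·t^2 - 4·t - 3 et en substituant t = 1, nous trouvons x = -4.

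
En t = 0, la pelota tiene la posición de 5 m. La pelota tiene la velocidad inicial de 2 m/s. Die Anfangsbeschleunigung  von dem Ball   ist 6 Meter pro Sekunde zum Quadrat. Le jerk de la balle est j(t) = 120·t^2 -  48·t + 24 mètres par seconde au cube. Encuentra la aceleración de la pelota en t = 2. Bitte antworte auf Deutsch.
Um dies zu lösen, müssen wir 1 Integral unserer Gleichung für den Ruck j(t) = 120·t^2 - 48·t + 24 finden. Das Integral von dem Ruck, mit a(0) = 6, ergibt die Beschleunigung: a(t) = 40·t^3 - 24·t^2 + 24·t + 6. Mit a(t) = 40·t^3 - 24·t^2 + 24·t + 6 und Einsetzen von t = 2, finden wir a = 278.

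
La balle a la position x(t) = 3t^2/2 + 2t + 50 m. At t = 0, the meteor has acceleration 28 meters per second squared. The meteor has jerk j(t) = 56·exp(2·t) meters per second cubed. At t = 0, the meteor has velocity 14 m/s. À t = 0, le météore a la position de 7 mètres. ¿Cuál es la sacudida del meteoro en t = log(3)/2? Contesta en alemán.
Aus der Gleichung für den Ruck j(t) = 56·exp(2·t), setzen wir t = log(3)/2 ein und erhalten j = 168.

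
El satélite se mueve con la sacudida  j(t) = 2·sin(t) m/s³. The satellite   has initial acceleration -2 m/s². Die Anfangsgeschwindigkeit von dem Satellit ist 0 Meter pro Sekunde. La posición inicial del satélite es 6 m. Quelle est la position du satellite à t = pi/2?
En partant du jerk j(t) = 2·sin(t), nous prenons 3 primitives. L'intégrale du jerk est l'accélération. En utilisant a(0) = -2, nous obtenons a(t) = -2·cos(t). En prenant ∫a(t)dt et en appliquant v(0) = 0, nous trouvons v(t) = -2·sin(t). L'intégrale de la vitesse, avec x(0) = 6, donne la position: x(t) = 2·cos(t) + 4. De l'équation de la position x(t) = 2·cos(t) + 4, nous substituons t = pi/2 pour obtenir x = 4.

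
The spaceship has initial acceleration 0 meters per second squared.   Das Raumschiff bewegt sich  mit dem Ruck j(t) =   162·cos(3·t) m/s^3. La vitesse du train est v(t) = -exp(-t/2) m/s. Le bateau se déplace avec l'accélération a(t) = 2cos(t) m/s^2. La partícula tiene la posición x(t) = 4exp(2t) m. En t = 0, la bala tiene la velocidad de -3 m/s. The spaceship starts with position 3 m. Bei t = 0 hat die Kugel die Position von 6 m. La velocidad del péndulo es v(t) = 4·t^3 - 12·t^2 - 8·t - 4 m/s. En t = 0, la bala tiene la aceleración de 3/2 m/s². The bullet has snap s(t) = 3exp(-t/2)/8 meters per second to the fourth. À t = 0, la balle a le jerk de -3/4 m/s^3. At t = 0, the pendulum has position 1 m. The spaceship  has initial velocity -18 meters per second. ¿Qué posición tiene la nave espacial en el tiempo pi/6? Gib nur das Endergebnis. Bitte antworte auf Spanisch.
En t = pi/6, x = -3.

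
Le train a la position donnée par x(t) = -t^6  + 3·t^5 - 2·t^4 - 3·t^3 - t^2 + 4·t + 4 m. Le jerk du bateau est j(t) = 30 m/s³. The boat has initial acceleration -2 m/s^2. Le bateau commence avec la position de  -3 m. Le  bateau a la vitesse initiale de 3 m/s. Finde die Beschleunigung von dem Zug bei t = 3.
Um dies zu lösen, müssen wir 2 Ableitungen unserer Gleichung für die Position x(t) = -t^6 + 3·t^5 - 2·t^4 - 3·t^3 - t^2 + 4·t + 4 nehmen. Mit d/dt von x(t) finden wir v(t) = -6·t^5 + 15·t^4 - 8·t^3 - 9·t^2 - 2·t + 4. Die Ableitung von der Geschwindigkeit ergibt die Beschleunigung: a(t) = -30·t^4 + 60·t^3 - 24·t^2 - 18·t - 2. Mit a(t) = -30·t^4 + 60·t^3 - 24·t^2 - 18·t - 2 und Einsetzen von t = 3, finden wir a = -1082.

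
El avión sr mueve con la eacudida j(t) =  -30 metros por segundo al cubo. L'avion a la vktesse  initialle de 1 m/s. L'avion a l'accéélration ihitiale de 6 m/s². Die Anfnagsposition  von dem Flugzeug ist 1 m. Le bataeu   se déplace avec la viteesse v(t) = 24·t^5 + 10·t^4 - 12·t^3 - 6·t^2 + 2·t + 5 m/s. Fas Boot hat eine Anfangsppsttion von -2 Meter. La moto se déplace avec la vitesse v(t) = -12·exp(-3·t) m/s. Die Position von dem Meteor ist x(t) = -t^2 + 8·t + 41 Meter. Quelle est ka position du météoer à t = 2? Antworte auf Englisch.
We have position x(t) = -t^2 + 8·t + 41. Substituting t = 2: x(2) = 53.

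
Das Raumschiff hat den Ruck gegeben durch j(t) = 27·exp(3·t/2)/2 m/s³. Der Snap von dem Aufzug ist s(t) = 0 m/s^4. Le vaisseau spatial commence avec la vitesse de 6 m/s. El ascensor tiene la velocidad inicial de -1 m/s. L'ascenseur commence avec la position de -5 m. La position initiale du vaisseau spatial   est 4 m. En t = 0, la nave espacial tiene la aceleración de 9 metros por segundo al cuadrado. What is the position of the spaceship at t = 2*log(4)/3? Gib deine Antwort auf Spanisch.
Para resolver esto, necesitamos tomar 3 antiderivadas de nuestra ecuación de la sacudida j(t) = 27·exp(3·t/2)/2. Integrando la sacudida y usando la condición inicial a(0) = 9, obtenemos a(t) = 9·exp(3·t/2). La integral de la aceleración, con v(0) = 6, da la velocidad: v(t) = 6·exp(3·t/2). Integrando la velocidad y usando la condición inicial x(0) = 4, obtenemos x(t) = 4·exp(3·t/2). De la ecuación de la posición x(t) = 4·exp(3·t/2), sustituimos t = 2*log(4)/3 para obtener x = 16.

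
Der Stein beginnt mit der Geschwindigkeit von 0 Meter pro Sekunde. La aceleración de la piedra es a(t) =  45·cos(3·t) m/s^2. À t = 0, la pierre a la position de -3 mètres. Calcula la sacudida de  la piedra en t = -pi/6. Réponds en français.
Nous devons dériver notre équation de l'accélération a(t) = 45·cos(3·t) 1 fois. En prenant d/dt de a(t), nous trouvons j(t) = -135·sin(3·t). De l'équation du jerk j(t) = -135·sin(3·t), nous substituons t = -pi/6 pour obtenir j = 135.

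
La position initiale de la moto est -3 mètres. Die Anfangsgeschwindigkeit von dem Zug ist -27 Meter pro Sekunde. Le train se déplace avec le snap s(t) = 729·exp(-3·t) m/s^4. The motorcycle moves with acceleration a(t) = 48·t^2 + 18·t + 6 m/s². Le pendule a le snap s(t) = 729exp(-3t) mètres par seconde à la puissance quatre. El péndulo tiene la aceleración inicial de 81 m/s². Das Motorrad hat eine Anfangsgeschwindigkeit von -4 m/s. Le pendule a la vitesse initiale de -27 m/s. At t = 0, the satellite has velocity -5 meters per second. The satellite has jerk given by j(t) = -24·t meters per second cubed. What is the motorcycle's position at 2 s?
To find the answer, we compute 2 integrals of a(t) = 48·t^2 + 18·t + 6. The antiderivative of acceleration is velocity. Using v(0) = -4, we get v(t) = 16·t^3 + 9·t^2 + 6·t - 4. Finding the antiderivative of v(t) and using x(0) = -3: x(t) = 4·t^4 + 3·t^3 + 3·t^2 - 4·t - 3. We have position x(t) = 4·t^4 + 3·t^3 + 3·t^2 - 4·t - 3. Substituting t = 2: x(2) = 89.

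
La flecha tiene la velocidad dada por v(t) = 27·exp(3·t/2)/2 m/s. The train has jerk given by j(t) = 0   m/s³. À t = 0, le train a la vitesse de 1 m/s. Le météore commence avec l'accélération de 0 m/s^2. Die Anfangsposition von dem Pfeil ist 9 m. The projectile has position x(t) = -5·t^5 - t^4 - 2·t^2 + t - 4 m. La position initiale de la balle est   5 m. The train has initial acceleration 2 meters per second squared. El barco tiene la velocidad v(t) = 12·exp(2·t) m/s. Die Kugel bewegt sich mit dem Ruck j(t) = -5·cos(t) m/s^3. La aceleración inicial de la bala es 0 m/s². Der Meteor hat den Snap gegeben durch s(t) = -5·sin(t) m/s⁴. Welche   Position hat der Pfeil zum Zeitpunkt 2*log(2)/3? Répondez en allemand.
Wir müssen unsere Gleichung für die Geschwindigkeit v(t) = 27·exp(3·t/2)/2 1-mal integrieren. Mit ∫v(t)dt und Anwendung von x(0) = 9, finden wir x(t) = 9·exp(3·t/2). Wir haben die Position x(t) = 9·exp(3·t/2). Durch Einsetzen von t = 2*log(2)/3: x(2*log(2)/3) = 18.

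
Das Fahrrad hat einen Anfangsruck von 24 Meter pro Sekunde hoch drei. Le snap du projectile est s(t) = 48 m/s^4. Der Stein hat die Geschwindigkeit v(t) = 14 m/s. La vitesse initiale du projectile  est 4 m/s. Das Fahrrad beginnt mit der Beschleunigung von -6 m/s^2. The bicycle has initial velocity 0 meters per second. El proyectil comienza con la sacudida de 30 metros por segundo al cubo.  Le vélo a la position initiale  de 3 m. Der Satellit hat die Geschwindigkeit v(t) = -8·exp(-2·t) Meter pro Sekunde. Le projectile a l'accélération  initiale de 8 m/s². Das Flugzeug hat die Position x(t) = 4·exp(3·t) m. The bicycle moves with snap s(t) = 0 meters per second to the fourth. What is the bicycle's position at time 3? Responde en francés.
Pour résoudre ceci, nous devons prendre 4 intégrales de notre équation du snap s(t) = 0. L'intégrale du snap est le jerk. En utilisant j(0) = 24, nous obtenons j(t) = 24. En intégrant le jerk et en utilisant la condition initiale a(0) = -6, nous obtenons a(t) = 24·t - 6. La primitive de l'accélération, avec v(0) = 0, donne la vitesse: v(t) = 6·t·(2·t - 1). En prenant ∫v(t)dt et en appliquant x(0) = 3, nous trouvons x(t) = 4·t^3 - 3·t^2 + 3. En utilisant x(t) = 4·t^3 - 3·t^2 + 3 et en substituant t = 3, nous trouvons x = 84.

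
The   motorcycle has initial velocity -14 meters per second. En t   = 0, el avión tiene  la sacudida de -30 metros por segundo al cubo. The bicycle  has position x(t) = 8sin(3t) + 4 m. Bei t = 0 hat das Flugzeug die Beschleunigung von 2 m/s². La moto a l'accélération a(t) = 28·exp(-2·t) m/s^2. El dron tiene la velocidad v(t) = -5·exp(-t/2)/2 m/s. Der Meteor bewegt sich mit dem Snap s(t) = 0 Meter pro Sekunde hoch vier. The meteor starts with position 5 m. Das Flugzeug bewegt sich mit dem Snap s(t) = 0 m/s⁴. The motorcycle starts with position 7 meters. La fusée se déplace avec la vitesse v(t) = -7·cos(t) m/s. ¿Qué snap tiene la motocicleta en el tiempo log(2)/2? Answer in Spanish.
Para resolver esto, necesitamos tomar 2 derivadas de nuestra ecuación de la aceleración a(t) = 28·exp(-2·t). La derivada de la aceleración da la sacudida: j(t) = -56·exp(-2·t). Derivando la sacudida, obtenemos el snap: s(t) = 112·exp(-2·t). De la ecuación del snap s(t) = 112·exp(-2·t), sustituimos t = log(2)/2 para obtener s = 56.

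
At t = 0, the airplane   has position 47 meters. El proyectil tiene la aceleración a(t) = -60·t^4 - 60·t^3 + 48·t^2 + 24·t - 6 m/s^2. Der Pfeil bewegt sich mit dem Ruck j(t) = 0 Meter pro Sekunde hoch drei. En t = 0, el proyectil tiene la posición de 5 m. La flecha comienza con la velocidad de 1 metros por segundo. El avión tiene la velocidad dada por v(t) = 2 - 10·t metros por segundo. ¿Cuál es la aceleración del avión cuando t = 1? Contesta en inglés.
We must differentiate our velocity equation v(t) = 2 - 10·t 1 time. Taking d/dt of v(t), we find a(t) = -10. We have acceleration a(t) = -10. Substituting t = 1: a(1) = -10.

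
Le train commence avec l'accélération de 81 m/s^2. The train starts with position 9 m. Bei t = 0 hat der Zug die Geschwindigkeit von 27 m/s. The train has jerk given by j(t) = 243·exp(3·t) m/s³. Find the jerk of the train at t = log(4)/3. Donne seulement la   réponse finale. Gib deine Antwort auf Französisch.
La réponse est 972.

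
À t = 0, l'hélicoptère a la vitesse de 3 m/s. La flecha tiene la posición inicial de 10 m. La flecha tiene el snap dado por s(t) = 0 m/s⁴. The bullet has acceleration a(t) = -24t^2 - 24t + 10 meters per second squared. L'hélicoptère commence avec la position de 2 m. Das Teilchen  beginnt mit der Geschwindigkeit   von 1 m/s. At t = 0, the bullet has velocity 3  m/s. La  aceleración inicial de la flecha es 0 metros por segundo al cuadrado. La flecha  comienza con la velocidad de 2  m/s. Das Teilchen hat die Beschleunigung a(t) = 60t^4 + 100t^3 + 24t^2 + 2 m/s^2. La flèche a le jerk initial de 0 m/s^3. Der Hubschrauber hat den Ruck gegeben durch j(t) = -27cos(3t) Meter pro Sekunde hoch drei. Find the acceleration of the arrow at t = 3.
Starting from snap s(t) = 0, we take 2 antiderivatives. Finding the antiderivative of s(t) and using j(0) = 0: j(t) = 0. Finding the antiderivative of j(t) and using a(0) = 0: a(t) = 0. Using a(t) = 0 and substituting t = 3, we find a = 0.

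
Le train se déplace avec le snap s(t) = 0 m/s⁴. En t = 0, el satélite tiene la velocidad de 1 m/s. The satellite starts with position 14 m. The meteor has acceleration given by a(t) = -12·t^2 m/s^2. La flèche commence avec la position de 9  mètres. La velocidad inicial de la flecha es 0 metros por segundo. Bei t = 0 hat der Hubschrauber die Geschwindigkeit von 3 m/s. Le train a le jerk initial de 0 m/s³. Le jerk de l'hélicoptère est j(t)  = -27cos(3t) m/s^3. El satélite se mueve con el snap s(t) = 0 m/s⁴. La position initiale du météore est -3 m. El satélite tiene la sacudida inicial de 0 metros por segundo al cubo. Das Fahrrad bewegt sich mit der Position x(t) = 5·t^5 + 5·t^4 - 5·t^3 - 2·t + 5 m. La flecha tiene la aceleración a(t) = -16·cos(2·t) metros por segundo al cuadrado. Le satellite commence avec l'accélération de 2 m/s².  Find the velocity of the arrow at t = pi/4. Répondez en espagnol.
Necesitamos integrar nuestra ecuación de la aceleración a(t) = -16·cos(2·t) 1 vez. La antiderivada de la aceleración es la velocidad. Usando v(0) = 0, obtenemos v(t) = -8·sin(2·t). De la ecuación de la velocidad v(t) = -8·sin(2·t), sustituimos t = pi/4 para obtener v = -8.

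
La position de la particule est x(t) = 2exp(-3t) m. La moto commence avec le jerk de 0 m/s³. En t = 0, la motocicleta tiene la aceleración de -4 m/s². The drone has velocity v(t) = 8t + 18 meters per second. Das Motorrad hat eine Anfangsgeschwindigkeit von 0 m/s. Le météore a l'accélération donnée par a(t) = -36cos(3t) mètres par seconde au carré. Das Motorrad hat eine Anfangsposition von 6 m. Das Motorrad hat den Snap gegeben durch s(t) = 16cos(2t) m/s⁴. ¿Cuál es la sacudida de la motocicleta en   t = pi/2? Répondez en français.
En partant du snap s(t) = 16·cos(2·t), nous prenons 1 intégrale. La primitive du snap est le jerk. En utilisant j(0) = 0, nous obtenons j(t) = 8·sin(2·t). Nous avons le jerk j(t) = 8·sin(2·t). En substituant t = pi/2: j(pi/2) = 0.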